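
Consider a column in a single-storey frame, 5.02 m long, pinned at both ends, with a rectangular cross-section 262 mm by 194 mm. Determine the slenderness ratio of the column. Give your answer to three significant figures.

Buckling occurs about the weak axis: I_min = h·b³/12 with b = 194 mm (the shorter side).
I_min = 262×194³/12 = 1.594×10^8 mm⁴
A = 5.083×10^4 mm²;  r_min = √(I/A) = √(1.594×10^8/5.083×10^4) = 56.00 mm
L_e = K·L = 1 × 5.02 m = 5.020 m = 5020.0 mm
λ = L_e / r_min = 5020.0 / 56.00 = 89.6

λ ≈ 89.6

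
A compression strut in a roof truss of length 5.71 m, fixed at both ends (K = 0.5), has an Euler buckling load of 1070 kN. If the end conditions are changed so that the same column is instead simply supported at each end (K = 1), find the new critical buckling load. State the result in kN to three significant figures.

P_cr ∝ 1/K², so P_cr,new = P_cr,old × (K_old/K_new)² = 1070 × (0.5/1)²
= 1070 × 0.2500 = 268 kN

P_cr ≈ 268 kN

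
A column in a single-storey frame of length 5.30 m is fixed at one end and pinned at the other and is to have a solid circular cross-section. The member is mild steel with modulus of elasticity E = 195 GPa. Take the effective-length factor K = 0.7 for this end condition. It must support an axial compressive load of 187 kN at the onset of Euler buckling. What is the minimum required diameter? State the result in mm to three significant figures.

d ≈ 72.2 mm

L_e = K·L = 0.7 × 5.30 = 3.710 m
Required I = P_cr·L_e²/(π²E) = 1.870×10^5 × 3.710² / (π² × 1.95×10^11) = 1.337×10^-6 m⁴
I_req = 1.337×10^6 mm⁴
Solid circle: I = πd⁴/64  ⇒  d = (64I/π)^(1/4) = (64×1.337×10^6/π)^(1/4) = 72.2 mm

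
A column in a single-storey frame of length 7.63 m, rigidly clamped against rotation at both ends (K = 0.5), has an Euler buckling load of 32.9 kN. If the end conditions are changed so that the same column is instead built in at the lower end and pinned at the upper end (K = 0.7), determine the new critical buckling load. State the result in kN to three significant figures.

P_cr ∝ 1/K², so P_cr,new = P_cr,old × (K_old/K_new)² = 32.9 × (0.5/0.7)²
= 32.9 × 0.5102 = 16.8 kN

P_cr ≈ 16.8 kN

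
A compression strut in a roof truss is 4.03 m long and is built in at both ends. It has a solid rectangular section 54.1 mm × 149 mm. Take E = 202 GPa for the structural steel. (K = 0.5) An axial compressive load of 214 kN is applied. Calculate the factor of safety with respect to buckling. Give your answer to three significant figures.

n ≈ 4.51

Buckling occurs about the weak axis: I_min = h·b³/12 with b = 54.1 mm (the shorter side).
I_min = 149×54.1³/12 = 1.966×10^6 mm⁴
I = 1.966×10^6 mm⁴ = 1.966×10^-6 m⁴
Effective length L_e = K·L = 0.5 × 4.03 = 2.015 m
P_cr = π²EI / L_e² = π² × 202×10⁹ × 1.966×10^-6 / 2.015² = 9.654×10^5 N
Factor of safety n = P_cr / P = 965.38 / 214 = 4.51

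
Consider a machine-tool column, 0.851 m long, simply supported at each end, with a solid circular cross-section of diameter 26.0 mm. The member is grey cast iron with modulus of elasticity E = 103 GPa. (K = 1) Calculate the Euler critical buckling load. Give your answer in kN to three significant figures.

P_cr ≈ 31.5 kN

I = πd⁴/64 = π×26.0⁴/64 = 2.243×10^4 mm⁴
I = 2.243×10^4 mm⁴ = 2.243×10^-8 m⁴
Effective length L_e = K·L = 1 × 0.851 = 0.8510 m
P_cr = π²EI / L_e² = π² × 103×10⁹ × 2.243×10^-8 / 0.8510² = 3.149×10^4 N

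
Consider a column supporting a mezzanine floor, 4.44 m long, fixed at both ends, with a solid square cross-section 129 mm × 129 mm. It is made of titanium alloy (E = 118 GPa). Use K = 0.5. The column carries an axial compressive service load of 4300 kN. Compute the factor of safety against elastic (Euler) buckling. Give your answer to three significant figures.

I = a⁴/12 = 129⁴/12 = 2.308×10^7 mm⁴
I = 2.308×10^7 mm⁴ = 2.308×10^-5 m⁴
Effective length L_e = K·L = 0.5 × 4.44 = 2.220 m
P_cr = π²EI / L_e² = π² × 118×10⁹ × 2.308×10^-5 / 2.220² = 5.453×10^6 N
Factor of safety n = P_cr / P = 5453.2 / 4300 = 1.27

n ≈ 1.27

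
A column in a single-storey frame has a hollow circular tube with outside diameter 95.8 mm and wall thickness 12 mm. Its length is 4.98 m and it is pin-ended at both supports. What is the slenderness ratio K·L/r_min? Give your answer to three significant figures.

Inner diameter d_i = 95.8 − 2×12 = 71.80 mm
I = π(d_o⁴ − d_i⁴)/64 = π(95.8⁴ − 71.80⁴)/64 = 2.830×10^6 mm⁴
A = 3.159×10^3 mm²;  r_min = √(I/A) = √(2.830×10^6/3.159×10^3) = 29.93 mm
L_e = K·L = 1 × 4.98 m = 4.980 m = 4980.0 mm
λ = L_e / r_min = 4980.0 / 29.93 = 166

λ ≈ 166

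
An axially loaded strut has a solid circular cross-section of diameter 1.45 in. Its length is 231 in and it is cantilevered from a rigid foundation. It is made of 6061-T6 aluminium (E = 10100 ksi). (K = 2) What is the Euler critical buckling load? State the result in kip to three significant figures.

I = πd⁴/64 = π×1.45⁴/64 = 0.2170 in⁴
Effective length L_e = K·L = 2 × 231 = 462.0 in
P_cr = π²EI / L_e² = π² × 10100×10³ × 0.2170 / 462.0² = 101.3 lb

P_cr ≈ 0.101 kip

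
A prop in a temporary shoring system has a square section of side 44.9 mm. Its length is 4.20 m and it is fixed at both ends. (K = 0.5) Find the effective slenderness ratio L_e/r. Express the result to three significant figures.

λ ≈ 162

I = a⁴/12 = 44.9⁴/12 = 3.387×10^5 mm⁴
A = 2.016×10^3 mm²;  r_min = √(I/A) = √(3.387×10^5/2.016×10^3) = 12.96 mm
L_e = K·L = 0.5 × 4.20 m = 2.100 m = 2100.0 mm
λ = L_e / r_min = 2100.0 / 12.96 = 162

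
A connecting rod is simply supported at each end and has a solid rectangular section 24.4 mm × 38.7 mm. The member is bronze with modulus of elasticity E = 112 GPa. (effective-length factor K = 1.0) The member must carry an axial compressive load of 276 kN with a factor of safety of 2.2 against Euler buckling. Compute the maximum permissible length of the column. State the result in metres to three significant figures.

Buckling occurs about the weak axis: I_min = h·b³/12 with b = 24.4 mm (the shorter side).
I_min = 38.7×24.4³/12 = 4.685×10^4 mm⁴
I = 4.685×10^-8 m⁴
Required critical load P_cr = n·P = 2.2 × 276 = 607.2 kN = 6.072×10^5 N
From P_cr = π²EI/(K·L)²:  L = (1/K)·√(π²EI/P_cr) = (1/1)·√(π²×1.12×10^11×4.685×10^-8/6.072×10^5)
L = 0.292 m

L_max ≈ 0.292 m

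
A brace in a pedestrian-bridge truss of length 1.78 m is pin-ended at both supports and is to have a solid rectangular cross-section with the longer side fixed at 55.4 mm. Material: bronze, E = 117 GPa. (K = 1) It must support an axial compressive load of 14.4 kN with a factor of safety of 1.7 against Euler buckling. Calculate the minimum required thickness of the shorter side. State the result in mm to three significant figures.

b ≈ 24.4 mm

Required P_cr = n·P = 1.7 × 14.4 = 24.48 kN
L_e = K·L = 1 × 1.78 = 1.780 m
Required I = P_cr·L_e²/(π²E) = 2.448×10^4 × 1.780² / (π² × 1.17×10^11) = 6.717×10^-8 m⁴
I_req = 6.717×10^4 mm⁴
Rectangle, weak axis: I_min = h·b³/12 with h = 55.4 mm fixed  ⇒  b = (12I/h)^(1/3) = 24.4 mm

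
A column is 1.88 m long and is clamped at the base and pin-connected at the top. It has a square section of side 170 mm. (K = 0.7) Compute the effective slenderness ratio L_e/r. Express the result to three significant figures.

λ ≈ 26.8

I = a⁴/12 = 170⁴/12 = 6.960×10^7 mm⁴
A = 2.890×10^4 mm²;  r_min = √(I/A) = √(6.960×10^7/2.890×10^4) = 49.07 mm
L_e = K·L = 0.7 × 1.88 m = 1.316 m = 1316.0 mm
λ = L_e / r_min = 1316.0 / 49.07 = 26.8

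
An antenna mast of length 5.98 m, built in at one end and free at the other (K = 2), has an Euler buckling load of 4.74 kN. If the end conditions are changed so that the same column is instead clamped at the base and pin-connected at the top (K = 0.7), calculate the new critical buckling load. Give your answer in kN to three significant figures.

P_cr ≈ 38.7 kN

P_cr ∝ 1/K², so P_cr,new = P_cr,old × (K_old/K_new)² = 4.74 × (2/0.7)²
= 4.74 × 8.163 = 38.7 kN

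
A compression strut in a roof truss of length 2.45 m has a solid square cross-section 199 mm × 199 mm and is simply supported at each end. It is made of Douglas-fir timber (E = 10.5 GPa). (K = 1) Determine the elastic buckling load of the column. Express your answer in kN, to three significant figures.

I = a⁴/12 = 199⁴/12 = 1.307×10^8 mm⁴
I = 1.307×10^8 mm⁴ = 1.307×10^-4 m⁴
Effective length L_e = K·L = 1 × 2.45 = 2.450 m
P_cr = π²EI / L_e² = π² × 10.5×10⁹ × 1.307×10^-4 / 2.450² = 2.256×10^6 N

P_cr ≈ 2260 kN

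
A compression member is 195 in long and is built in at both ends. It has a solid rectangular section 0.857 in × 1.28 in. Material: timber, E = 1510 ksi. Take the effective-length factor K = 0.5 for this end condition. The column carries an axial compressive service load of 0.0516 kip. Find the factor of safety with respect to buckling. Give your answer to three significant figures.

Buckling occurs about the weak axis: I_min = h·b³/12 with b = 0.857 in (the shorter side).
I_min = 1.28×0.857³/12 = 6.714×10^-2 in⁴
Effective length L_e = K·L = 0.5 × 195 = 97.50 in
P_cr = π²EI / L_e² = π² × 1510×10³ × 6.714×10^-2 / 97.50² = 105.3 lb
Factor of safety n = P_cr / P = 0.10525 / 0.0516 = 2.04

n ≈ 2.04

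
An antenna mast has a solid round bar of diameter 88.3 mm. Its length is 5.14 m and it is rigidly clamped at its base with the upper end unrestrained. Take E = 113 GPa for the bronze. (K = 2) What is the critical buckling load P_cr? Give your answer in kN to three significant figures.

P_cr ≈ 31.5 kN

I = πd⁴/64 = π×88.3⁴/64 = 2.984×10^6 mm⁴
I = 2.984×10^6 mm⁴ = 2.984×10^-6 m⁴
Effective length L_e = K·L = 2 × 5.14 = 10.28 m
P_cr = π²EI / L_e² = π² × 113×10⁹ × 2.984×10^-6 / 10.28² = 3.149×10^4 N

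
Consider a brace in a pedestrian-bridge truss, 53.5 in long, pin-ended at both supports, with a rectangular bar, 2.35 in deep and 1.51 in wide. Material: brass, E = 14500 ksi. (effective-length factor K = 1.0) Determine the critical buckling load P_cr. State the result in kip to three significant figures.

P_cr ≈ 33.7 kip

Buckling occurs about the weak axis: I_min = h·b³/12 with b = 1.51 in (the shorter side).
I_min = 2.35×1.51³/12 = 0.6742 in⁴
Effective length L_e = K·L = 1 × 53.5 = 53.50 in
P_cr = π²EI / L_e² = π² × 14500×10³ × 0.6742 / 53.50² = 3.371×10^4 lb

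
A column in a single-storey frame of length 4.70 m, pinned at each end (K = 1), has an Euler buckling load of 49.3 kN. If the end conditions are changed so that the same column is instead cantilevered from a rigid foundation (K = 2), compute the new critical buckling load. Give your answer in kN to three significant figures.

P_cr ≈ 12.3 kN

P_cr ∝ 1/K², so P_cr,new = P_cr,old × (K_old/K_new)² = 49.3 × (1/2)²
= 49.3 × 0.2500 = 12.3 kN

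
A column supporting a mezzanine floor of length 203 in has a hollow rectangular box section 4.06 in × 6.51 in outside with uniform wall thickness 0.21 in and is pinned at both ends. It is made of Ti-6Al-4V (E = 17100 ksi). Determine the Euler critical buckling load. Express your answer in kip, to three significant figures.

Inner dimensions: h_i = 6.51 − 2×0.21 = 6.090 in, b_i = 4.06 − 2×0.21 = 3.640 in
Weak-axis I_min = (h_o·b_o³ − h_i·b_i³)/12 with b_o = 4.06, b_i = 3.640 in (shorter outer/inner sides).
I_min = (6.51×4.06³ − 6.090×3.640³)/12 = 11.83 in⁴
Effective length L_e = K·L = 1 × 203 = 203.0 in
P_cr = π²EI / L_e² = π² × 17100×10³ × 11.83 / 203.0² = 4.845×10^4 lb

P_cr ≈ 48.4 kip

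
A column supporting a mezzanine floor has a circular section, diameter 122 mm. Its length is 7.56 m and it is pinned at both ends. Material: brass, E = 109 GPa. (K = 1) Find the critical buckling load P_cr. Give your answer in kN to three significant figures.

P_cr ≈ 205 kN

I = πd⁴/64 = π×122⁴/64 = 1.087×10^7 mm⁴
I = 1.087×10^7 mm⁴ = 1.087×10^-5 m⁴
Effective length L_e = K·L = 1 × 7.56 = 7.560 m
P_cr = π²EI / L_e² = π² × 109×10⁹ × 1.087×10^-5 / 7.560² = 2.047×10^5 N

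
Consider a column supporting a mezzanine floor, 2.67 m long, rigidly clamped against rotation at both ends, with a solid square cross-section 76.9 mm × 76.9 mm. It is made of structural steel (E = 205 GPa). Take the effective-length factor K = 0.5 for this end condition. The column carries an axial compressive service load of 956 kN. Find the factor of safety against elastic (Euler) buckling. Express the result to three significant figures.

I = a⁴/12 = 76.9⁴/12 = 2.914×10^6 mm⁴
I = 2.914×10^6 mm⁴ = 2.914×10^-6 m⁴
Effective length L_e = K·L = 0.5 × 2.67 = 1.335 m
P_cr = π²EI / L_e² = π² × 205×10⁹ × 2.914×10^-6 / 1.335² = 3.308×10^6 N
Factor of safety n = P_cr / P = 3308.4 / 956 = 3.46

n ≈ 3.46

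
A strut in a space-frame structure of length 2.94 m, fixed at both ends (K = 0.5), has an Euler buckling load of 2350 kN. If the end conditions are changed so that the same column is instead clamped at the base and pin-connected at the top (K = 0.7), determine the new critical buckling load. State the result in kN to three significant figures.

P_cr ∝ 1/K², so P_cr,new = P_cr,old × (K_old/K_new)² = 2350 × (0.5/0.7)²
= 2350 × 0.5102 = 1200 kN

P_cr ≈ 1200 kN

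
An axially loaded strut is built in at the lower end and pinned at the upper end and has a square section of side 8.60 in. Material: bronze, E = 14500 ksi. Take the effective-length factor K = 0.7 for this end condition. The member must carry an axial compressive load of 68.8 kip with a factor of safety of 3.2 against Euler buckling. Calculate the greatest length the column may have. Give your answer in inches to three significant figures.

I = a⁴/12 = 8.60⁴/12 = 455.8 in⁴
Required critical load P_cr = n·P = 3.2 × 68.8 = 220.2 kip = 2.202×10^5 lb
From P_cr = π²EI/(K·L)²:  L = (1/K)·√(π²EI/P_cr) = (1/0.7)·√(π²×1.45×10^7×455.8/2.202×10^5)
L = 778 in

L_max ≈ 778 in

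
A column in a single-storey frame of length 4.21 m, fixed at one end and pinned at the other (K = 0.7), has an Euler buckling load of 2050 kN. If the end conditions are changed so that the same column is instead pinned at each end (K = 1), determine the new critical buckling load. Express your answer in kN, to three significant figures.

P_cr ≈ 1000 kN

P_cr ∝ 1/K², so P_cr,new = P_cr,old × (K_old/K_new)² = 2050 × (0.7/1)²
= 2050 × 0.4900 = 1000 kN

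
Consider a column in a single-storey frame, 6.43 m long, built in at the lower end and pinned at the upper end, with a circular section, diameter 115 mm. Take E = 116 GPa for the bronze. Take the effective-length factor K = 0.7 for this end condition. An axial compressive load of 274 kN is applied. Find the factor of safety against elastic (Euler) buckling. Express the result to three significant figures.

I = πd⁴/64 = π×115⁴/64 = 8.585×10^6 mm⁴
I = 8.585×10^6 mm⁴ = 8.585×10^-6 m⁴
Effective length L_e = K·L = 0.7 × 6.43 = 4.501 m
P_cr = π²EI / L_e² = π² × 116×10⁹ × 8.585×10^-6 / 4.501² = 4.852×10^5 N
Factor of safety n = P_cr / P = 485.18 / 274 = 1.77

n ≈ 1.77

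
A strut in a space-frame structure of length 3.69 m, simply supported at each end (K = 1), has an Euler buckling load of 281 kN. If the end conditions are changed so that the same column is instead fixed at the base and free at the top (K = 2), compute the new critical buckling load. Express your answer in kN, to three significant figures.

P_cr ≈ 70.2 kN

P_cr ∝ 1/K², so P_cr,new = P_cr,old × (K_old/K_new)² = 281 × (1/2)²
= 281 × 0.2500 = 70.2 kN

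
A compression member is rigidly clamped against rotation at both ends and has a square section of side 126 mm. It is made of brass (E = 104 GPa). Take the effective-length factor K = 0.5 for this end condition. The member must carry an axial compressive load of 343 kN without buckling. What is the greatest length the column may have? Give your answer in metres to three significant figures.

L_max ≈ 15.9 m

I = a⁴/12 = 126⁴/12 = 2.100×10^7 mm⁴
I = 2.100×10^-5 m⁴
At the buckling limit P_cr = P = 3.430×10^5 N
From P_cr = π²EI/(K·L)²:  L = (1/K)·√(π²EI/P_cr) = (1/0.5)·√(π²×1.04×10^11×2.100×10^-5/3.430×10^5)
L = 15.9 m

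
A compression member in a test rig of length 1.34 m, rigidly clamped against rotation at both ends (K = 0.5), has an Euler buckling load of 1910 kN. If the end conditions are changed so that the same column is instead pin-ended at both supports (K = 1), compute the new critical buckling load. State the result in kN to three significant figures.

P_cr ∝ 1/K², so P_cr,new = P_cr,old × (K_old/K_new)² = 1910 × (0.5/1)²
= 1910 × 0.2500 = 478 kN

P_cr ≈ 478 kN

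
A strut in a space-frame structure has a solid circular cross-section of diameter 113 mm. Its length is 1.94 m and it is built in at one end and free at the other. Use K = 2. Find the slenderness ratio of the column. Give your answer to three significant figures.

λ ≈ 137

For a solid circle r = d/4 = 113/4 = 28.25 mm
L_e = K·L = 2 × 1.94 m = 3.880 m = 3880.0 mm
λ = L_e / r_min = 3880.0 / 28.25 = 137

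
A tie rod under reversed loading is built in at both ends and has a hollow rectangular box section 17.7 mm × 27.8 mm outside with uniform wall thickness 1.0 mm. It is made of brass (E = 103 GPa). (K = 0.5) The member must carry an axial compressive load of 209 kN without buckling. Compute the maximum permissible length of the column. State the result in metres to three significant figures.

L_max ≈ 0.297 m

Inner dimensions: h_i = 27.8 − 2×1.0 = 25.80 mm, b_i = 17.7 − 2×1.0 = 15.70 mm
Weak-axis I_min = (h_o·b_o³ − h_i·b_i³)/12 with b_o = 17.7, b_i = 15.70 mm (shorter outer/inner sides).
I_min = (27.8×17.7³ − 25.80×15.70³)/12 = 4.526×10^3 mm⁴
I = 4.526×10^-9 m⁴
At the buckling limit P_cr = P = 2.090×10^5 N
From P_cr = π²EI/(K·L)²:  L = (1/K)·√(π²EI/P_cr) = (1/0.5)·√(π²×1.03×10^11×4.526×10^-9/2.090×10^5)
L = 0.297 m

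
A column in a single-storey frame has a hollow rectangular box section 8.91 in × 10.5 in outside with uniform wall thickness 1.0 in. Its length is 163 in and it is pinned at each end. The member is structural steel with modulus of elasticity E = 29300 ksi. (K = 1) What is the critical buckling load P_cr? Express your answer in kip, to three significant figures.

P_cr ≈ 4190 kip

Inner dimensions: h_i = 10.5 − 2×1.0 = 8.500 in, b_i = 8.91 − 2×1.0 = 6.910 in
Weak-axis I_min = (h_o·b_o³ − h_i·b_i³)/12 with b_o = 8.91, b_i = 6.910 in (shorter outer/inner sides).
I_min = (10.5×8.91³ − 8.500×6.910³)/12 = 385.2 in⁴
Effective length L_e = K·L = 1 × 163 = 163.0 in
P_cr = π²EI / L_e² = π² × 29300×10³ × 385.2 / 163.0² = 4.193×10^6 lb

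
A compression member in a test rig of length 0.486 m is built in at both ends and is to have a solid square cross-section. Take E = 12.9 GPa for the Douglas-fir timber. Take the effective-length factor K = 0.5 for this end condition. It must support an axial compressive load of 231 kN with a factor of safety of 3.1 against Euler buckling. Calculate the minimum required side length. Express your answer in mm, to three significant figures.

Required P_cr = n·P = 3.1 × 231 = 716.1 kN
L_e = K·L = 0.5 × 0.486 = 0.2430 m
Required I = P_cr·L_e²/(π²E) = 7.161×10^5 × 0.2430² / (π² × 1.29×10^10) = 3.321×10^-7 m⁴
I_req = 3.321×10^5 mm⁴
Solid square: I = a⁴/12  ⇒  a = (12I)^(1/4) = (12×3.321×10^5)^(1/4) = 44.7 mm

a ≈ 44.7 mm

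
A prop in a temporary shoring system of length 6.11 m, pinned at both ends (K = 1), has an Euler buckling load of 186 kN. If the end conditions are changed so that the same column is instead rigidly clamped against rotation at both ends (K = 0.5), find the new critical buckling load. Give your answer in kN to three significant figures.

P_cr ∝ 1/K², so P_cr,new = P_cr,old × (K_old/K_new)² = 186 × (1/0.5)²
= 186 × 4.000 = 744 kN

P_cr ≈ 744 kN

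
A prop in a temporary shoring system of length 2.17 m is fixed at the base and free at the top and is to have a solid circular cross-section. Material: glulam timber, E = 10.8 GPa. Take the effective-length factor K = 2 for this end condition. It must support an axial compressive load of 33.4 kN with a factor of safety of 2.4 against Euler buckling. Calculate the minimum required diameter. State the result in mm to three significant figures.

d ≈ 130 mm

Required P_cr = n·P = 2.4 × 33.4 = 80.16 kN
L_e = K·L = 2 × 2.17 = 4.340 m
Required I = P_cr·L_e²/(π²E) = 8.016×10^4 × 4.340² / (π² × 1.08×10^10) = 1.416×10^-5 m⁴
I_req = 1.416×10^7 mm⁴
Solid circle: I = πd⁴/64  ⇒  d = (64I/π)^(1/4) = (64×1.416×10^7/π)^(1/4) = 130 mm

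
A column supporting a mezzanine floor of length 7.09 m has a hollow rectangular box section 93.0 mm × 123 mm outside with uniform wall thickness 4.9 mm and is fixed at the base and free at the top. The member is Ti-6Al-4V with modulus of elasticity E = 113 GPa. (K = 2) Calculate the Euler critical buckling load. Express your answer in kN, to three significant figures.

Inner dimensions: h_i = 123 − 2×4.9 = 113.2 mm, b_i = 93.0 − 2×4.9 = 83.20 mm
Weak-axis I_min = (h_o·b_o³ − h_i·b_i³)/12 with b_o = 93.0, b_i = 83.20 mm (shorter outer/inner sides).
I_min = (123×93.0³ − 113.2×83.20³)/12 = 2.812×10^6 mm⁴
I = 2.812×10^6 mm⁴ = 2.812×10^-6 m⁴
Effective length L_e = K·L = 2 × 7.09 = 14.18 m
P_cr = π²EI / L_e² = π² × 113×10⁹ × 2.812×10^-6 / 14.18² = 1.560×10^4 N

P_cr ≈ 15.6 kN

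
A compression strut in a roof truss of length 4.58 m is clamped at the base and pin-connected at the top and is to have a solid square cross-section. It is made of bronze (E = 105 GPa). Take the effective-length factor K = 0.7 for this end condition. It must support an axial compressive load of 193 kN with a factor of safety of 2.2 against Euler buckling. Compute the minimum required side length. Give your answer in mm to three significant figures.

a ≈ 84.3 mm

Required P_cr = n·P = 2.2 × 193 = 424.6 kN
L_e = K·L = 0.7 × 4.58 = 3.206 m
Required I = P_cr·L_e²/(π²E) = 4.246×10^5 × 3.206² / (π² × 1.05×10^11) = 4.211×10^-6 m⁴
I_req = 4.211×10^6 mm⁴
Solid square: I = a⁴/12  ⇒  a = (12I)^(1/4) = (12×4.211×10^6)^(1/4) = 84.3 mm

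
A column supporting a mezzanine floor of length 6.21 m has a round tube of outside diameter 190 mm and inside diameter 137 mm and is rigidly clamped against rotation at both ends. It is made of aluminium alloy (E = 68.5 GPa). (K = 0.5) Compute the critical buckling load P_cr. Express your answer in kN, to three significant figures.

P_cr ≈ 3270 kN

d_o = 190 mm, d_i = 137 mm
I = π(d_o⁴ − d_i⁴)/64 = π(190⁴ − 137.0⁴)/64 = 4.668×10^7 mm⁴
I = 4.668×10^7 mm⁴ = 4.668×10^-5 m⁴
Effective length L_e = K·L = 0.5 × 6.21 = 3.105 m
P_cr = π²EI / L_e² = π² × 68.5×10⁹ × 4.668×10^-5 / 3.105² = 3.273×10^6 N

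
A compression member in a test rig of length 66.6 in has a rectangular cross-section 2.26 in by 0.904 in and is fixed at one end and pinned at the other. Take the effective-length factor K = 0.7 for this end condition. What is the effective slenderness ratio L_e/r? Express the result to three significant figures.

Buckling occurs about the weak axis: I_min = h·b³/12 with b = 0.904 in (the shorter side).
I_min = 2.26×0.904³/12 = 0.1391 in⁴
A = 2.043 in²;  r_min = √(I/A) = √(0.1391/2.043) = 0.2610 in
L_e = K·L = 0.7 × 66.6 = 46.62 in
λ = L_e / r_min = 46.620 / 0.2610 = 179

λ ≈ 179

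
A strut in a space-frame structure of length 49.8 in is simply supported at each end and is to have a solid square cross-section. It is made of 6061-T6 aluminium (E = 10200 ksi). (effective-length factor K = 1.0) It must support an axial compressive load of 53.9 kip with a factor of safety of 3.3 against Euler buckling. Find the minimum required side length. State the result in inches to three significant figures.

a ≈ 2.69 in

Required P_cr = n·P = 3.3 × 53.9 = 177.9 kip
L_e = K·L = 1 × 49.8 = 49.80 in
Required I = P_cr·L_e²/(π²E) = 1.779×10^5 × 49.80² / (π² × 1.02×10^7) = 4.382 in⁴
Solid square: I = a⁴/12  ⇒  a = (12I)^(1/4) = (12×4.382)^(1/4) = 2.69 in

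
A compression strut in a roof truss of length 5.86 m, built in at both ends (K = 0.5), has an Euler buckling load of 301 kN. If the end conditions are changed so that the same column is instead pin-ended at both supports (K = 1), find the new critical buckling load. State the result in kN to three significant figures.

P_cr ∝ 1/K², so P_cr,new = P_cr,old × (K_old/K_new)² = 301 × (0.5/1)²
= 301 × 0.2500 = 75.2 kN

P_cr ≈ 75.2 kN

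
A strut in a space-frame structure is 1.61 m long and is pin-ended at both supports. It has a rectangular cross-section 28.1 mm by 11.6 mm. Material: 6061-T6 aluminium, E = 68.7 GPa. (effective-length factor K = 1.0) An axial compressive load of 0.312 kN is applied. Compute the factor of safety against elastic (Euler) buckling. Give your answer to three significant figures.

n ≈ 3.06

Buckling occurs about the weak axis: I_min = h·b³/12 with b = 11.6 mm (the shorter side).
I_min = 28.1×11.6³/12 = 3.655×10^3 mm⁴
I = 3.655×10^3 mm⁴ = 3.655×10^-9 m⁴
Effective length L_e = K·L = 1 × 1.61 = 1.610 m
P_cr = π²EI / L_e² = π² × 68.7×10⁹ × 3.655×10^-9 / 1.610² = 956.1 N
Factor of safety n = P_cr / P = 0.95610 / 0.312 = 3.06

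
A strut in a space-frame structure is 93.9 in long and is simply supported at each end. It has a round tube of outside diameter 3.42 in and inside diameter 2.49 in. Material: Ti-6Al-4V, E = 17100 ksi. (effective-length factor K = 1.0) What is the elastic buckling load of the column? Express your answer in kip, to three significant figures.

P_cr ≈ 92.4 kip

d_o = 3.42 in, d_i = 2.49 in
I = π(d_o⁴ − d_i⁴)/64 = π(3.42⁴ − 2.490⁴)/64 = 4.828 in⁴
Effective length L_e = K·L = 1 × 93.9 = 93.90 in
P_cr = π²EI / L_e² = π² × 17100×10³ × 4.828 / 93.90² = 9.242×10^4 lb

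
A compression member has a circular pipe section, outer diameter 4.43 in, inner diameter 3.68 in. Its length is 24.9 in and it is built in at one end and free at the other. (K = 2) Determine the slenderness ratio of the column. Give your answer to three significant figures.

d_o = 4.43 in, d_i = 3.68 in
I = π(d_o⁴ − d_i⁴)/64 = π(4.43⁴ − 3.680⁴)/64 = 9.903 in⁴
A = 4.777 in²;  r_min = √(I/A) = √(9.903/4.777) = 1.440 in
L_e = K·L = 2 × 24.9 = 49.80 in
λ = L_e / r_min = 49.800 / 1.440 = 34.6

λ ≈ 34.6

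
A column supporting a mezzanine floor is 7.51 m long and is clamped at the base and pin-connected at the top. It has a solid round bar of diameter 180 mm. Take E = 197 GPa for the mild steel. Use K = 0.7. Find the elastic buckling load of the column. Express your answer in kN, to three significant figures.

P_cr ≈ 3630 kN

I = πd⁴/64 = π×180⁴/64 = 5.153×10^7 mm⁴
I = 5.153×10^7 mm⁴ = 5.153×10^-5 m⁴
Effective length L_e = K·L = 0.7 × 7.51 = 5.257 m
P_cr = π²EI / L_e² = π² × 197×10⁹ × 5.153×10^-5 / 5.257² = 3.625×10^6 N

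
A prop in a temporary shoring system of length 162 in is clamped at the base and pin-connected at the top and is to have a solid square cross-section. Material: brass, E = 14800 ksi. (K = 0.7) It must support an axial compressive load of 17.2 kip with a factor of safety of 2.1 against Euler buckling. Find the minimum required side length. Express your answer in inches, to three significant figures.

a ≈ 2.49 in

Required P_cr = n·P = 2.1 × 17.2 = 36.12 kip
L_e = K·L = 0.7 × 162 = 113.4 in
Required I = P_cr·L_e²/(π²E) = 3.612×10^4 × 113.4² / (π² × 1.48×10^7) = 3.180 in⁴
Solid square: I = a⁴/12  ⇒  a = (12I)^(1/4) = (12×3.180)^(1/4) = 2.49 in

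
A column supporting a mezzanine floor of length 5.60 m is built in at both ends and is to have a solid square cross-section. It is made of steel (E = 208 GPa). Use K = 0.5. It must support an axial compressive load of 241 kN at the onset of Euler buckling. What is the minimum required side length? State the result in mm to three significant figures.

a ≈ 57.6 mm

L_e = K·L = 0.5 × 5.60 = 2.800 m
Required I = P_cr·L_e²/(π²E) = 2.410×10^5 × 2.800² / (π² × 2.08×10^11) = 9.204×10^-7 m⁴
I_req = 9.204×10^5 mm⁴
Solid square: I = a⁴/12  ⇒  a = (12I)^(1/4) = (12×9.204×10^5)^(1/4) = 57.6 mm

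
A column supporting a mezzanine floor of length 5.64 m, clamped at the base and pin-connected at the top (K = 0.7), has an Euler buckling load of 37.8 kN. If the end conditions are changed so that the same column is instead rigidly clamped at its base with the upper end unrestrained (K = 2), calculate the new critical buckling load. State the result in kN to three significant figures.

P_cr ∝ 1/K², so P_cr,new = P_cr,old × (K_old/K_new)² = 37.8 × (0.7/2)²
= 37.8 × 0.1225 = 4.63 kN

P_cr ≈ 4.63 kN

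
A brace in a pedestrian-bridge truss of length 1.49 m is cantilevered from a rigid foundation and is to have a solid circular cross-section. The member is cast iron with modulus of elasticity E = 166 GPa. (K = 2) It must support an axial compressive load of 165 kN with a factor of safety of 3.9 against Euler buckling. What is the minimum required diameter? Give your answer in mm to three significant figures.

d ≈ 91.8 mm

Required P_cr = n·P = 3.9 × 165 = 643.5 kN
L_e = K·L = 2 × 1.49 = 2.980 m
Required I = P_cr·L_e²/(π²E) = 6.435×10^5 × 2.980² / (π² × 1.66×10^11) = 3.488×10^-6 m⁴
I_req = 3.488×10^6 mm⁴
Solid circle: I = πd⁴/64  ⇒  d = (64I/π)^(1/4) = (64×3.488×10^6/π)^(1/4) = 91.8 mm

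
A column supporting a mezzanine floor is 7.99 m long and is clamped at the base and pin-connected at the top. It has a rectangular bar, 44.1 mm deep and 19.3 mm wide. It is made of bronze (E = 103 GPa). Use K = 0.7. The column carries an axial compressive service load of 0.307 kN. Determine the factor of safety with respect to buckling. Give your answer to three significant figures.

n ≈ 2.80

Buckling occurs about the weak axis: I_min = h·b³/12 with b = 19.3 mm (the shorter side).
I_min = 44.1×19.3³/12 = 2.642×10^4 mm⁴
I = 2.642×10^4 mm⁴ = 2.642×10^-8 m⁴
Effective length L_e = K·L = 0.7 × 7.99 = 5.593 m
P_cr = π²EI / L_e² = π² × 103×10⁹ × 2.642×10^-8 / 5.593² = 858.6 N
Factor of safety n = P_cr / P = 0.85857 / 0.307 = 2.80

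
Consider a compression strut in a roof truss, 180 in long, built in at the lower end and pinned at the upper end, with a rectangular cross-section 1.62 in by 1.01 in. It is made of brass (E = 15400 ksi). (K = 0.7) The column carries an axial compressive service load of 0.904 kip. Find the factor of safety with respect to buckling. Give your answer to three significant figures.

Buckling occurs about the weak axis: I_min = h·b³/12 with b = 1.01 in (the shorter side).
I_min = 1.62×1.01³/12 = 0.1391 in⁴
Effective length L_e = K·L = 0.7 × 180 = 126.0 in
P_cr = π²EI / L_e² = π² × 15400×10³ × 0.1391 / 126.0² = 1.332×10^3 lb
Factor of safety n = P_cr / P = 1.3316 / 0.904 = 1.47

n ≈ 1.47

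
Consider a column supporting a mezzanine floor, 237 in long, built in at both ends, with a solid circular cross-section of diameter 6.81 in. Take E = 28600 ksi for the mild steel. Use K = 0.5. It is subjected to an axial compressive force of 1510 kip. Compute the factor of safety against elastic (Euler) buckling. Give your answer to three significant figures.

I = πd⁴/64 = π×6.81⁴/64 = 105.6 in⁴
Effective length L_e = K·L = 0.5 × 237 = 118.5 in
P_cr = π²EI / L_e² = π² × 28600×10³ × 105.6 / 118.5² = 2.122×10^6 lb
Factor of safety n = P_cr / P = 2122.2 / 1510 = 1.41

n ≈ 1.41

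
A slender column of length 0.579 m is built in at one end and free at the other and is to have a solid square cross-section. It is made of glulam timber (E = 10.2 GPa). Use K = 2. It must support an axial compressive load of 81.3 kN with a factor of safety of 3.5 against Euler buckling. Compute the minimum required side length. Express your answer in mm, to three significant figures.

Required P_cr = n·P = 3.5 × 81.3 = 284.6 kN
L_e = K·L = 2 × 0.579 = 1.158 m
Required I = P_cr·L_e²/(π²E) = 2.845×10^5 × 1.158² / (π² × 1.02×10^10) = 3.790×10^-6 m⁴
I_req = 3.790×10^6 mm⁴
Solid square: I = a⁴/12  ⇒  a = (12I)^(1/4) = (12×3.790×10^6)^(1/4) = 82.1 mm

a ≈ 82.1 mm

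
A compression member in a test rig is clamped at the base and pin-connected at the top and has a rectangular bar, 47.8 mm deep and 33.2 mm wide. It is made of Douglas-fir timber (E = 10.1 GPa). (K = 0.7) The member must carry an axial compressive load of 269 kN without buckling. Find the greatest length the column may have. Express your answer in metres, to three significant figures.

L_max ≈ 0.332 m

Buckling occurs about the weak axis: I_min = h·b³/12 with b = 33.2 mm (the shorter side).
I_min = 47.8×33.2³/12 = 1.458×10^5 mm⁴
I = 1.458×10^-7 m⁴
At the buckling limit P_cr = P = 2.690×10^5 N
From P_cr = π²EI/(K·L)²:  L = (1/K)·√(π²EI/P_cr) = (1/0.7)·√(π²×1.01×10^10×1.458×10^-7/2.690×10^5)
L = 0.332 m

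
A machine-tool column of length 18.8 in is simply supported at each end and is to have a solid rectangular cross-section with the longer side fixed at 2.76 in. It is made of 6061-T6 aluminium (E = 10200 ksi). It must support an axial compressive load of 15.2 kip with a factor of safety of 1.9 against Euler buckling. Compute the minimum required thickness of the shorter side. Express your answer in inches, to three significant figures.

Required P_cr = n·P = 1.9 × 15.2 = 28.88 kip
L_e = K·L = 1 × 18.8 = 18.80 in
Required I = P_cr·L_e²/(π²E) = 2.888×10^4 × 18.80² / (π² × 1.02×10^7) = 0.1014 in⁴
Rectangle, weak axis: I_min = h·b³/12 with h = 2.76 in fixed  ⇒  b = (12I/h)^(1/3) = 0.761 in

b ≈ 0.761 in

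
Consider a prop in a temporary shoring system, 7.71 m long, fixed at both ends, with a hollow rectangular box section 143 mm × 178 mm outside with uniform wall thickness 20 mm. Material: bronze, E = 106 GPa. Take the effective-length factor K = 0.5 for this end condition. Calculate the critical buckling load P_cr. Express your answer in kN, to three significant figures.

Inner dimensions: h_i = 178 − 2×20 = 138.0 mm, b_i = 143 − 2×20 = 103.0 mm
Weak-axis I_min = (h_o·b_o³ − h_i·b_i³)/12 with b_o = 143, b_i = 103.0 mm (shorter outer/inner sides).
I_min = (178×143³ − 138.0×103.0³)/12 = 3.081×10^7 mm⁴
I = 3.081×10^7 mm⁴ = 3.081×10^-5 m⁴
Effective length L_e = K·L = 0.5 × 7.71 = 3.855 m
P_cr = π²EI / L_e² = π² × 106×10⁹ × 3.081×10^-5 / 3.855² = 2.169×10^6 N

P_cr ≈ 2170 kN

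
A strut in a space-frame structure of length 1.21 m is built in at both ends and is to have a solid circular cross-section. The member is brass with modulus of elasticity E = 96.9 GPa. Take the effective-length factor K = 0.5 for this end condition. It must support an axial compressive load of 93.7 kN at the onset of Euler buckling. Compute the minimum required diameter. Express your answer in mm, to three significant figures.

d ≈ 29.2 mm

L_e = K·L = 0.5 × 1.21 = 0.6050 m
Required I = P_cr·L_e²/(π²E) = 9.370×10^4 × 0.6050² / (π² × 9.69×10^10) = 3.586×10^-8 m⁴
I_req = 3.586×10^4 mm⁴
Solid circle: I = πd⁴/64  ⇒  d = (64I/π)^(1/4) = (64×3.586×10^4/π)^(1/4) = 29.2 mm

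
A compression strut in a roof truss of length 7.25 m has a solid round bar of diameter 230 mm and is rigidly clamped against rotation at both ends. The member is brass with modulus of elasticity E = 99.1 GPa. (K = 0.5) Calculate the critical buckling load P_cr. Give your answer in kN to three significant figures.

I = πd⁴/64 = π×230⁴/64 = 1.374×10^8 mm⁴
I = 1.374×10^8 mm⁴ = 1.374×10^-4 m⁴
Effective length L_e = K·L = 0.5 × 7.25 = 3.625 m
P_cr = π²EI / L_e² = π² × 99.1×10⁹ × 1.374×10^-4 / 3.625² = 1.022×10^7 N

P_cr ≈ 10200 kN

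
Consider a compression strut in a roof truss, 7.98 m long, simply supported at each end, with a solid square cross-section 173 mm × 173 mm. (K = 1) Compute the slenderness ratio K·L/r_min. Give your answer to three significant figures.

For a square r = a/√12 = 173/√12 = 49.94 mm
L_e = K·L = 1 × 7.98 m = 7.980 m = 7980.0 mm
λ = L_e / r_min = 7980.0 / 49.94 = 160

λ ≈ 160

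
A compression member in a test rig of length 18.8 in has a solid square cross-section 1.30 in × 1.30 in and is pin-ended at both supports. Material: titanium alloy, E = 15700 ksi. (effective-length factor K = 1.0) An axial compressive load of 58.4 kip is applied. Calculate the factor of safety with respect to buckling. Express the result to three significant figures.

n ≈ 1.79

I = a⁴/12 = 1.30⁴/12 = 0.2380 in⁴
Effective length L_e = K·L = 1 × 18.8 = 18.80 in
P_cr = π²EI / L_e² = π² × 15700×10³ × 0.2380 / 18.80² = 1.043×10^5 lb
Factor of safety n = P_cr / P = 104.35 / 58.4 = 1.79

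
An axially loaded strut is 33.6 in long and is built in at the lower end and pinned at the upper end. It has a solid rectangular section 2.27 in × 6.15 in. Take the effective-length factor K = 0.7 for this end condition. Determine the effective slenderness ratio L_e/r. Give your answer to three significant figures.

λ ≈ 35.9

Buckling occurs about the weak axis: I_min = h·b³/12 with b = 2.27 in (the shorter side).
I_min = 6.15×2.27³/12 = 5.995 in⁴
A = 13.96 in²;  r_min = √(I/A) = √(5.995/13.96) = 0.6553 in
L_e = K·L = 0.7 × 33.6 = 23.52 in
λ = L_e / r_min = 23.520 / 0.6553 = 35.9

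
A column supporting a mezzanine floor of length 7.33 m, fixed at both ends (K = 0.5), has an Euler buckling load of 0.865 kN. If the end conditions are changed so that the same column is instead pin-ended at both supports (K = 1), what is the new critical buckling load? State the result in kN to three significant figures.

P_cr ∝ 1/K², so P_cr,new = P_cr,old × (K_old/K_new)² = 0.865 × (0.5/1)²
= 0.865 × 0.2500 = 0.216 kN

P_cr ≈ 0.216 kN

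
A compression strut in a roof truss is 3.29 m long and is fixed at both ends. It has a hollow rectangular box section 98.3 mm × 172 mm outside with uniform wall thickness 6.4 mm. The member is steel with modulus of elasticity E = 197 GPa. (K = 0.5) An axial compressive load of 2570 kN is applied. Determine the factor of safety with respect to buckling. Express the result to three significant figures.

n ≈ 1.49

Inner dimensions: h_i = 172 − 2×6.4 = 159.2 mm, b_i = 98.3 − 2×6.4 = 85.50 mm
Weak-axis I_min = (h_o·b_o³ − h_i·b_i³)/12 with b_o = 98.3, b_i = 85.50 mm (shorter outer/inner sides).
I_min = (172×98.3³ − 159.2×85.50³)/12 = 5.323×10^6 mm⁴
I = 5.323×10^6 mm⁴ = 5.323×10^-6 m⁴
Effective length L_e = K·L = 0.5 × 3.29 = 1.645 m
P_cr = π²EI / L_e² = π² × 197×10⁹ × 5.323×10^-6 / 1.645² = 3.824×10^6 N
Factor of safety n = P_cr / P = 3824.4 / 2570 = 1.49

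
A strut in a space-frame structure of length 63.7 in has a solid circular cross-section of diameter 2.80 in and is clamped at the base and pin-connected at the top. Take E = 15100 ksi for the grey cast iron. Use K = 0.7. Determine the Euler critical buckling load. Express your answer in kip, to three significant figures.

P_cr ≈ 226 kip

I = πd⁴/64 = π×2.80⁴/64 = 3.017 in⁴
Effective length L_e = K·L = 0.7 × 63.7 = 44.59 in
P_cr = π²EI / L_e² = π² × 15100×10³ × 3.017 / 44.59² = 2.262×10^5 lb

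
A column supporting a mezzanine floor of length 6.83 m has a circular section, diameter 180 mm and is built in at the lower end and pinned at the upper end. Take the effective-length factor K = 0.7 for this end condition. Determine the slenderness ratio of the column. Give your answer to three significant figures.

λ ≈ 106

I = πd⁴/64 = π×180⁴/64 = 5.153×10^7 mm⁴
A = 2.545×10^4 mm²;  r_min = √(I/A) = √(5.153×10^7/2.545×10^4) = 45.00 mm
L_e = K·L = 0.7 × 6.83 m = 4.781 m = 4781.0 mm
λ = L_e / r_min = 4781.0 / 45.00 = 106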